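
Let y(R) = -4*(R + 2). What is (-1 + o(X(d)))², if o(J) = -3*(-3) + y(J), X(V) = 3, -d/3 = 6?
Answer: 144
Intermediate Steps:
d = -18 (d = -3*6 = -18)
y(R) = -8 - 4*R (y(R) = -4*(2 + R) = -8 - 4*R)
o(J) = 1 - 4*J (o(J) = -3*(-3) + (-8 - 4*J) = 9 + (-8 - 4*J) = 1 - 4*J)
(-1 + o(X(d)))² = (-1 + (1 - 4*3))² = (-1 + (1 - 12))² = (-1 - 11)² = (-12)² = 144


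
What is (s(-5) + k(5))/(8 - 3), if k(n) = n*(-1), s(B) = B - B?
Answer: -1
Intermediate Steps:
s(B) = 0
k(n) = -n
(s(-5) + k(5))/(8 - 3) = (0 - 1*5)/(8 - 3) = (0 - 5)/5 = -5*⅕ = -1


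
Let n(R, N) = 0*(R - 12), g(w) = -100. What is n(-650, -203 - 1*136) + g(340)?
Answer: -100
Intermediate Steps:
n(R, N) = 0 (n(R, N) = 0*(-12 + R) = 0)
n(-650, -203 - 1*136) + g(340) = 0 - 100 = -100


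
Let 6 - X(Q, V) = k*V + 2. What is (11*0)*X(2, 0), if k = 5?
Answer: 0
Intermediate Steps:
X(Q, V) = 4 - 5*V (X(Q, V) = 6 - (5*V + 2) = 6 - (2 + 5*V) = 6 + (-2 - 5*V) = 4 - 5*V)
(11*0)*X(2, 0) = (11*0)*(4 - 5*0) = 0*(4 + 0) = 0*4 = 0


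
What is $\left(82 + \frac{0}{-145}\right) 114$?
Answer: $9348$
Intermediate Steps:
$\left(82 + \frac{0}{-145}\right) 114 = \left(82 + 0 \left(- \frac{1}{145}\right)\right) 114 = \left(82 + 0\right) 114 = 82 \cdot 114 = 9348$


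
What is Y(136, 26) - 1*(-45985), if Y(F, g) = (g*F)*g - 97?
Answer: 137824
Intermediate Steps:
Y(F, g) = -97 + F*g² (Y(F, g) = (F*g)*g - 97 = F*g² - 97 = -97 + F*g²)
Y(136, 26) - 1*(-45985) = (-97 + 136*26²) - 1*(-45985) = (-97 + 136*676) + 45985 = (-97 + 91936) + 45985 = 91839 + 45985 = 137824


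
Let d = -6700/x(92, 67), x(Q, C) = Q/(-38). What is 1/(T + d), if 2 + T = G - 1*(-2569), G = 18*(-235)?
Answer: 23/25401 ≈ 0.00090548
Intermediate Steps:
x(Q, C) = -Q/38 (x(Q, C) = Q*(-1/38) = -Q/38)
G = -4230
d = 63650/23 (d = -6700/((-1/38*92)) = -6700/(-46/19) = -6700*(-19/46) = 63650/23 ≈ 2767.4)
T = -1663 (T = -2 + (-4230 - 1*(-2569)) = -2 + (-4230 + 2569) = -2 - 1661 = -1663)
1/(T + d) = 1/(-1663 + 63650/23) = 1/(25401/23) = 23/25401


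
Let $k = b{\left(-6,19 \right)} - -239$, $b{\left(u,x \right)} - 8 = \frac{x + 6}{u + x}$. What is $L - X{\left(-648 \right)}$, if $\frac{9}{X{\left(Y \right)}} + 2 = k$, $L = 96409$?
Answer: $\frac{103157591}{1070} \approx 96409.0$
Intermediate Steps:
$b{\left(u,x \right)} = 8 + \frac{6 + x}{u + x}$ ($b{\left(u,x \right)} = 8 + \frac{x + 6}{u + x} = 8 + \frac{6 + x}{u + x}$)
$k = \frac{3236}{13}$ ($k = \frac{6 + 8 \left(-6\right) + 9 \cdot 19}{-6 + 19} - -239 = \frac{6 - 48 + 171}{13} + 239 = \frac{1}{13} \cdot 129 + 239 = \frac{129}{13} + 239 = \frac{3236}{13} \approx 248.92$)
$X{\left(Y \right)} = \frac{39}{1070}$ ($X{\left(Y \right)} = \frac{9}{-2 + \frac{3236}{13}} = \frac{9}{\frac{3210}{13}} = 9 \cdot \frac{13}{3210} = \frac{39}{1070}$)
$L - X{\left(-648 \right)} = 96409 - \frac{39}{1070} = \frac{103157591}{1070}$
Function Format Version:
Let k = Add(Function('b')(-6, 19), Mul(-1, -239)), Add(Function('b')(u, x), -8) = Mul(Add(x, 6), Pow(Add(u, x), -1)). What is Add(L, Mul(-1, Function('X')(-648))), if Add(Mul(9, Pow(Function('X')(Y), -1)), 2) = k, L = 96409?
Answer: Rational(103157591, 1070) ≈ 96409.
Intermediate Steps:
Function('b')(u, x) = Add(8, Mul(Pow(Add(u, x), -1), Add(6, x))) (Function('b')(u, x) = Add(8, Mul(Add(x, 6), Pow(Add(u, x), -1))) = Add(8, Mul(Add(6, x), Pow(Add(u, x), -1))) = Add(8, Mul(Pow(Add(u, x), -1), Add(6, x))))
k = Rational(3236, 13) (k = Add(Mul(Pow(Add(-6, 19), -1), Add(6, Mul(8, -6), Mul(9, 19))), Mul(-1, -239)) = Add(Mul(Pow(13, -1), Add(6, -48, 171)), 239) = Add(Mul(Rational(1, 13), 129), 239) = Add(Rational(129, 13), 239) = Rational(3236, 13) ≈ 248.92)
Function('X')(Y) = Rational(39, 1070) (Function('X')(Y) = Mul(9, Pow(Add(-2, Rational(3236, 13)), -1)) = Mul(9, Pow(Rational(3210, 13), -1)) = Mul(9, Rational(13, 3210)) = Rational(39, 1070))
Add(L, Mul(-1, Function('X')(-648))) = Add(96409, Mul(-1, Rational(39, 1070))) = Add(96409, Rational(-39, 1070)) = Rational(103157591, 1070)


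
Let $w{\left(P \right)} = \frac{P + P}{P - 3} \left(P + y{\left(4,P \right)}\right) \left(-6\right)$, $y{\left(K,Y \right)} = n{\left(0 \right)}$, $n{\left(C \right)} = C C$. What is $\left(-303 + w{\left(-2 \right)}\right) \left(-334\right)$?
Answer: $\frac{489978}{5} \approx 97996.0$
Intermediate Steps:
$n{\left(C \right)} = C^{2}$
$y{\left(K,Y \right)} = 0$ ($y{\left(K,Y \right)} = 0^{2} = 0$)
$w{\left(P \right)} = - \frac{12 P^{2}}{-3 + P}$ ($w{\left(P \right)} = \frac{P + P}{P - 3} \left(P + 0\right) \left(-6\right) = \frac{2 P}{-3 + P} P \left(-6\right) = \frac{2 P^{2}}{-3 + P} \left(-6\right) = - \frac{12 P^{2}}{-3 + P}$)
$\left(-303 + w{\left(-2 \right)}\right) \left(-334\right) = \left(-303 - \frac{12 \left(-2\right)^{2}}{-3 - 2}\right) \left(-334\right) = \left(-303 - \frac{48}{-5}\right) \left(-334\right) = \left(-303 - 48 \left(- \frac{1}{5}\right)\right) \left(-334\right) = \left(-303 + \frac{48}{5}\right) \left(-334\right) = \left(- \frac{1467}{5}\right) \left(-334\right) = \frac{489978}{5}$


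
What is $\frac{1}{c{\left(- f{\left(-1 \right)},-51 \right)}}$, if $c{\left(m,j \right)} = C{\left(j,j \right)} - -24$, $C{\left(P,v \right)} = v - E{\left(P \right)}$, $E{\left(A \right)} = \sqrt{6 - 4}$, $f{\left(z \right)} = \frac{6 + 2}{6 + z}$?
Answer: $- \frac{27}{727} + \frac{\sqrt{2}}{727} \approx -0.035194$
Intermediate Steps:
$f{\left(z \right)} = \frac{8}{6 + z}$
$E{\left(A \right)} = \sqrt{2}$
$C{\left(P,v \right)} = v - \sqrt{2}$
$c{\left(m,j \right)} = 24 + j - \sqrt{2}$ ($c{\left(m,j \right)} = \left(j - \sqrt{2}\right) - -24 = \left(j - \sqrt{2}\right) + 24 = 24 + j - \sqrt{2}$)
$\frac{1}{c{\left(- f{\left(-1 \right)},-51 \right)}} = \frac{1}{24 - 51 - \sqrt{2}} = \frac{1}{-27 - \sqrt{2}}$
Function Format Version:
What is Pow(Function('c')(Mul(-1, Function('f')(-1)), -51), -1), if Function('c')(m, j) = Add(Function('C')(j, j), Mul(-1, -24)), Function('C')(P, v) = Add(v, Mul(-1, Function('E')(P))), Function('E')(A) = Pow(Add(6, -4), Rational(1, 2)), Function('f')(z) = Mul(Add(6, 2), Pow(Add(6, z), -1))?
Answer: Add(Rational(-27, 727), Mul(Rational(1, 727), Pow(2, Rational(1, 2)))) ≈ -0.035194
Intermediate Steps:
Function('f')(z) = Mul(8, Pow(Add(6, z), -1))
Function('E')(A) = Pow(2, Rational(1, 2))
Function('C')(P, v) = Add(v, Mul(-1, Pow(2, Rational(1, 2))))
Function('c')(m, j) = Add(24, j, Mul(-1, Pow(2, Rational(1, 2)))) (Function('c')(m, j) = Add(Add(j, Mul(-1, Pow(2, Rational(1, 2)))), Mul(-1, -24)) = Add(Add(j, Mul(-1, Pow(2, Rational(1, 2)))), 24) = Add(24, j, Mul(-1, Pow(2, Rational(1, 2)))))
Pow(Function('c')(Mul(-1, Function('f')(-1)), -51), -1) = Pow(Add(24, -51, Mul(-1, Pow(2, Rational(1, 2)))), -1) = Pow(Add(-27, Mul(-1, Pow(2, Rational(1, 2)))), -1)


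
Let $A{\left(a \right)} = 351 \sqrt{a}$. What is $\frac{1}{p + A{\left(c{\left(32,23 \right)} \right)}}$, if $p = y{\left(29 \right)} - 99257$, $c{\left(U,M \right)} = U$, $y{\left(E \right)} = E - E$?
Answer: $- \frac{99257}{9848009617} - \frac{1404 \sqrt{2}}{9848009617} \approx -1.0281 \cdot 10^{-5}$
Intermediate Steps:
$y{\left(E \right)} = 0$
$p = -99257$ ($p = 0 - 99257 = -99257$)
$\frac{1}{p + A{\left(c{\left(32,23 \right)} \right)}} = \frac{1}{-99257 + 351 \sqrt{32}} = \frac{1}{-99257 + 351 \cdot 4 \sqrt{2}} = \frac{1}{-99257 + 1404 \sqrt{2}}$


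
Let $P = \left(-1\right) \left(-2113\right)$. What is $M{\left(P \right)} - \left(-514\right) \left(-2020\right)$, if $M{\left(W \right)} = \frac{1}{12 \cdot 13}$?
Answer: $- \frac{161971679}{156} \approx -1.0383 \cdot 10^{6}$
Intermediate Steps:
$P = 2113$
$M{\left(W \right)} = \frac{1}{156}$
$M{\left(P \right)} - \left(-514\right) \left(-2020\right) = \frac{1}{156} - \left(-514\right) \left(-2020\right) = \frac{1}{156} - 1038280 = - \frac{161971679}{156}$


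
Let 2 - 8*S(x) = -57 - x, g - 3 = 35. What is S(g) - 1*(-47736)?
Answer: 381985/8 ≈ 47748.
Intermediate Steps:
g = 38 (g = 3 + 35 = 38)
S(x) = 59/8 + x/8 (S(x) = ¼ - (-57 - x)/8 = ¼ + (57/8 + x/8) = 59/8 + x/8)
S(g) - 1*(-47736) = (59/8 + (⅛)*38) - 1*(-47736) = (59/8 + 19/4) + 47736 = 97/8 + 47736 = 381985/8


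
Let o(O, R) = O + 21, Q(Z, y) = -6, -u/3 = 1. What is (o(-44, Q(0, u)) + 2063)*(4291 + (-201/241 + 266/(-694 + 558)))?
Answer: 2108255610/241 ≈ 8.7480e+6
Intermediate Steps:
u = -3 (u = -3*1 = -3)
o(O, R) = 21 + O
(o(-44, Q(0, u)) + 2063)*(4291 + (-201/241 + 266/(-694 + 558))) = ((21 - 44) + 2063)*(4291 + (-201/241 + 266/(-694 + 558))) = (-23 + 2063)*(4291 + (-201*1/241 + 266/(-136))) = 2040*(4291 + (-201/241 + 266*(-1/136))) = 2040*(4291 + (-201/241 - 133/68)) = 2040*(4291 - 45721/16388) = 2040*(70275187/16388) = 2108255610/241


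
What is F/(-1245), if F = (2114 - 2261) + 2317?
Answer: -434/249 ≈ -1.7430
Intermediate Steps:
F = 2170 (F = -147 + 2317 = 2170)
F/(-1245) = 2170/(-1245) = 2170*(-1/1245) = -434/249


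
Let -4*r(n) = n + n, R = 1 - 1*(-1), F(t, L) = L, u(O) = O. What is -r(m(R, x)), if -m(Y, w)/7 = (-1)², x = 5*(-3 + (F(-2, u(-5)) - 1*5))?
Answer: -7/2 ≈ -3.5000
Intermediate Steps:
R = 2 (R = 1 + 1 = 2)
x = -65 (x = 5*(-3 + (-5 - 1*5)) = 5*(-3 + (-5 - 5)) = 5*(-3 - 10) = 5*(-13) = -65)
m(Y, w) = -7 (m(Y, w) = -7*(-1)² = -7*1 = -7)
r(n) = -n/2 (r(n) = -(n + n)/4 = -n/2)
-r(m(R, x)) = -(-1)*(-7)/2 = -1*7/2 = -7/2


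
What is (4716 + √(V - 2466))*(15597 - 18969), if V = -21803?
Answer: -15902352 - 3372*I*√24269 ≈ -1.5902e+7 - 5.2531e+5*I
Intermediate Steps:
(4716 + √(V - 2466))*(15597 - 18969) = (4716 + √(-21803 - 2466))*(15597 - 18969) = (4716 + √(-24269))*(-3372) = (4716 + I*√24269)*(-3372) = -15902352 - 3372*I*√24269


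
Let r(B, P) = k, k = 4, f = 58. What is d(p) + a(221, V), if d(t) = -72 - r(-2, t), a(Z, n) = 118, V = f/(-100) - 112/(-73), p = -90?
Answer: 42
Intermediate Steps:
r(B, P) = 4
V = 3483/3650 (V = 58/(-100) - 112/(-73) = 58*(-1/100) - 112*(-1/73) = -29/50 + 112/73 = 3483/3650 ≈ 0.95425)
d(t) = -76 (d(t) = -72 - 1*4 = -72 - 4 = -76)
d(p) + a(221, V) = -76 + 118 = 42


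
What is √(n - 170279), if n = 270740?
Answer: √100461 ≈ 316.96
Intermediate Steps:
√(n - 170279) = √(270740 - 170279) = √100461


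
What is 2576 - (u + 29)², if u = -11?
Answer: 2252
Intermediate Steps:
2576 - (u + 29)² = 2576 - (-11 + 29)² = 2576 - 1*18² = 2576 - 1*324 = 2576 - 324 = 2252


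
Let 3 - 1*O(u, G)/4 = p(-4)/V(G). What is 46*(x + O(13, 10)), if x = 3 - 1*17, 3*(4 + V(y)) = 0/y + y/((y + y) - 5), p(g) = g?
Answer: -4876/17 ≈ -286.82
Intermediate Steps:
V(y) = -4 + y/(3*(-5 + 2*y)) (V(y) = -4 + (0/y + y/((y + y) - 5))/3 = -4 + (0 + y/(2*y - 5))/3 = -4 + (0 + y/(-5 + 2*y))/3 = -4 + (y/(-5 + 2*y))/3 = -4 + y/(3*(-5 + 2*y)))
x = -14 (x = 3 - 17 = -14)
O(u, G) = 12 + 48*(-5 + 2*G)/(60 - 23*G) (O(u, G) = 12 - (-16)/((60 - 23*G)/(3*(-5 + 2*G))) = 12 - (-16)*3*(-5 + 2*G)/(60 - 23*G) = 12 - (-48)*(-5 + 2*G)/(60 - 23*G) = 12 + 48*(-5 + 2*G)/(60 - 23*G))
46*(x + O(13, 10)) = 46*(-14 + 60*(-8 + 3*10)/(-60 + 23*10)) = 46*(-14 + 60*(-8 + 30)/(-60 + 230)) = 46*(-14 + 60*22/170) = 46*(-14 + 60*(1/170)*22) = 46*(-14 + 132/17) = 46*(-106/17) = -4876/17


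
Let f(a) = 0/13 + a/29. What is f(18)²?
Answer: 324/841 ≈ 0.38526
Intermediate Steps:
f(a) = a/29 (f(a) = 0*(1/13) + a*(1/29) = 0 + a/29 = a/29)
f(18)² = ((1/29)*18)² = (18/29)² = 324/841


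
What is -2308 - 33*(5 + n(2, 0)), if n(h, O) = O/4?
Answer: -2473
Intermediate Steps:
n(h, O) = O/4 (n(h, O) = O*(¼) = O/4)
-2308 - 33*(5 + n(2, 0)) = -2308 - 33*(5 + (¼)*0) = -2308 - 33*(5 + 0) = -2308 - 33*5 = -2308 - 1*165 = -2308 - 165 = -2473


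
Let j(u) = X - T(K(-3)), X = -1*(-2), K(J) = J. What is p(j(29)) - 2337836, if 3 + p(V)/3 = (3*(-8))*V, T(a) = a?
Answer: -2338205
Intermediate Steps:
X = 2
j(u) = 5 (j(u) = 2 - 1*(-3) = 2 + 3 = 5)
p(V) = -9 - 72*V (p(V) = -9 + 3*((3*(-8))*V) = -9 + 3*(-24*V) = -9 - 72*V)
p(j(29)) - 2337836 = (-9 - 72*5) - 2337836 = (-9 - 360) - 2337836 = -369 - 2337836 = -2338205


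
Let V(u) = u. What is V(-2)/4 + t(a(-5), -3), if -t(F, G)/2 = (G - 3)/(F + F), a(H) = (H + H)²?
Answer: -11/25 ≈ -0.44000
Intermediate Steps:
a(H) = 4*H² (a(H) = (2*H)² = 4*H²)
t(F, G) = -(-3 + G)/F (t(F, G) = -2*(G - 3)/(F + F) = -2*(-3 + G)/(2*F) = -2*(-3 + G)*1/(2*F) = -(-3 + G)/F)
V(-2)/4 + t(a(-5), -3) = -2/4 + (3 - 1*(-3))/((4*(-5)²)) = (¼)*(-2) + (3 + 3)/((4*25)) = -½ + 6/100 = -½ + (1/100)*6 = -½ + 3/50 = -11/25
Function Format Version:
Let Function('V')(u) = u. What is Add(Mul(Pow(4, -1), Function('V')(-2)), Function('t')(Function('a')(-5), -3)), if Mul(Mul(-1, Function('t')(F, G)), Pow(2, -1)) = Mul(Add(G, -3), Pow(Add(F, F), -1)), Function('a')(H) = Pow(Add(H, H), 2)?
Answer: Rational(-11, 25) ≈ -0.44000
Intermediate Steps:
Function('a')(H) = Mul(4, Pow(H, 2)) (Function('a')(H) = Pow(Mul(2, H), 2) = Mul(4, Pow(H, 2)))
Function('t')(F, G) = Mul(-1, Pow(F, -1), Add(-3, G)) (Function('t')(F, G) = Mul(-2, Mul(Add(G, -3), Pow(Add(F, F), -1))) = Mul(-2, Mul(Add(-3, G), Pow(Mul(2, F), -1))) = Mul(-2, Mul(Add(-3, G), Mul(Rational(1, 2), Pow(F, -1)))) = Mul(-2, Mul(Rational(1, 2), Pow(F, -1), Add(-3, G))) = Mul(-1, Pow(F, -1), Add(-3, G)))
Add(Mul(Pow(4, -1), Function('V')(-2)), Function('t')(Function('a')(-5), -3)) = Add(Mul(Pow(4, -1), -2), Mul(Pow(Mul(4, Pow(-5, 2)), -1), Add(3, Mul(-1, -3)))) = Add(Mul(Rational(1, 4), -2), Mul(Pow(Mul(4, 25), -1), Add(3, 3))) = Add(Rational(-1, 2), Mul(Pow(100, -1), 6)) = Add(Rational(-1, 2), Mul(Rational(1, 100), 6)) = Add(Rational(-1, 2), Rational(3, 50)) = Rational(-11, 25)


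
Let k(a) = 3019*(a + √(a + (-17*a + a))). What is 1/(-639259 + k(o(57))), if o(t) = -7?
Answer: -660392/435160585759 - 3019*√105/435160585759 ≈ -1.5887e-6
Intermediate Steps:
k(a) = 3019*a + 3019*√15*√(-a) (k(a) = 3019*(a + √(a - 16*a)) = 3019*(a + √(-15*a)) = 3019*(a + √15*√(-a)) = 3019*a + 3019*√15*√(-a))
1/(-639259 + k(o(57))) = 1/(-639259 + (3019*(-7) + 3019*√15*√(-1*(-7)))) = 1/(-639259 + (-21133 + 3019*√15*√7)) = 1/(-639259 + (-21133 + 3019*√105)) = 1/(-660392 + 3019*√105)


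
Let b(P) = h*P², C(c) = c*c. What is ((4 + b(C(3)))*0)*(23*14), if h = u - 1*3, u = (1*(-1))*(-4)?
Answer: 0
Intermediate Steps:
u = 4 (u = -1*(-4) = 4)
h = 1 (h = 4 - 1*3 = 4 - 3 = 1)
C(c) = c²
b(P) = P² (b(P) = 1*P² = P²)
((4 + b(C(3)))*0)*(23*14) = ((4 + (3²)²)*0)*(23*14) = ((4 + 9²)*0)*322 = ((4 + 81)*0)*322 = (85*0)*322 = 0*322 = 0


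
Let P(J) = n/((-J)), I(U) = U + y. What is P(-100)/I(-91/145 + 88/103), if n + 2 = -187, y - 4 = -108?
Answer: 564543/30997060 ≈ 0.018213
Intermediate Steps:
y = -104 (y = 4 - 108 = -104)
n = -189 (n = -2 - 187 = -189)
I(U) = -104 + U (I(U) = U - 104 = -104 + U)
P(J) = 189/J (P(J) = -189*(-1/J) = -(-189)/J = 189/J)
P(-100)/I(-91/145 + 88/103) = (189/(-100))/(-104 + (-91/145 + 88/103)) = (189*(-1/100))/(-104 + (-91*1/145 + 88*(1/103))) = -189/(100*(-104 + (-91/145 + 88/103))) = -189/(100*(-104 + 3387/14935)) = -189/(100*(-1549853/14935)) = -189/100*(-14935/1549853) = 564543/30997060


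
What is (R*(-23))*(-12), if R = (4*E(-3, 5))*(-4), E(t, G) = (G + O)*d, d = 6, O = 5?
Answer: -264960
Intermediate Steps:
E(t, G) = 30 + 6*G (E(t, G) = (G + 5)*6 = (5 + G)*6 = 30 + 6*G)
R = -960 (R = (4*(30 + 6*5))*(-4) = (4*(30 + 30))*(-4) = (4*60)*(-4) = 240*(-4) = -960)
(R*(-23))*(-12) = -960*(-23)*(-12) = 22080*(-12) = -264960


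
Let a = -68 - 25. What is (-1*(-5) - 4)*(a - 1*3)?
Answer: -96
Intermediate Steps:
a = -93
(-1*(-5) - 4)*(a - 1*3) = (-1*(-5) - 4)*(-93 - 1*3) = (5 - 4)*(-93 - 3) = 1*(-96) = -96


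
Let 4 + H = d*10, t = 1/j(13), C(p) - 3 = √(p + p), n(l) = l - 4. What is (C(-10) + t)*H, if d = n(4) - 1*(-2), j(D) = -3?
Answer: 128/3 + 32*I*√5 ≈ 42.667 + 71.554*I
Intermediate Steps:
n(l) = -4 + l
C(p) = 3 + √2*√p (C(p) = 3 + √(p + p) = 3 + √(2*p) = 3 + √2*√p)
t = -⅓ (t = 1/(-3) = -⅓ ≈ -0.33333)
d = 2 (d = (-4 + 4) - 1*(-2) = 0 + 2 = 2)
H = 16 (H = -4 + 2*10 = -4 + 20 = 16)
(C(-10) + t)*H = ((3 + √2*√(-10)) - ⅓)*16 = ((3 + √2*(I*√10)) - ⅓)*16 = ((3 + 2*I*√5) - ⅓)*16 = (8/3 + 2*I*√5)*16 = 128/3 + 32*I*√5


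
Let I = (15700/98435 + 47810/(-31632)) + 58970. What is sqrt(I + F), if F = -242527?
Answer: I*sqrt(4449042492230955625122)/155684796 ≈ 428.44*I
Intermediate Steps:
I = 18361043884745/311369592 (I = (15700*(1/98435) + 47810*(-1/31632)) + 58970 = (3140/19687 - 23905/15816) + 58970 = -420955495/311369592 + 58970 = 18361043884745/311369592 ≈ 58969.)
sqrt(I + F) = sqrt(18361043884745/311369592 - 242527) = sqrt(-57154489154239/311369592) = I*sqrt(4449042492230955625122)/155684796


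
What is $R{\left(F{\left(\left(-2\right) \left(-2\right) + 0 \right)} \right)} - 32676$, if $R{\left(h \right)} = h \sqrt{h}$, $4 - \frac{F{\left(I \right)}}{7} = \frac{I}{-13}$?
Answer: $-32676 + \frac{5488 \sqrt{26}}{169} \approx -32510.0$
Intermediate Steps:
$F{\left(I \right)} = 28 + \frac{7 I}{13}$ ($F{\left(I \right)} = 28 - 7 \frac{I}{-13} = 28 - 7 I \left(- \frac{1}{13}\right) = 28 - 7 \left(- \frac{I}{13}\right) = 28 + \frac{7 I}{13}$)
$R{\left(h \right)} = h^{\frac{3}{2}}$
$R{\left(F{\left(\left(-2\right) \left(-2\right) + 0 \right)} \right)} - 32676 = \left(28 + \frac{7 \left(\left(-2\right) \left(-2\right) + 0\right)}{13}\right)^{\frac{3}{2}} - 32676 = \left(28 + \frac{7 \left(4 + 0\right)}{13}\right)^{\frac{3}{2}} - 32676 = \left(28 + \frac{7}{13} \cdot 4\right)^{\frac{3}{2}} - 32676 = \left(28 + \frac{28}{13}\right)^{\frac{3}{2}} - 32676 = \left(\frac{392}{13}\right)^{\frac{3}{2}} - 32676 = \frac{5488 \sqrt{26}}{169} - 32676 = -32676 + \frac{5488 \sqrt{26}}{169}$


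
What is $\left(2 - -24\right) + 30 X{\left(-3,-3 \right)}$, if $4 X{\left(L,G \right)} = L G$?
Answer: $\frac{187}{2} \approx 93.5$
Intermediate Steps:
$X{\left(L,G \right)} = \frac{G L}{4}$ ($X{\left(L,G \right)} = \frac{L G}{4} = \frac{G L}{4}$)
$\left(2 - -24\right) + 30 X{\left(-3,-3 \right)} = \left(2 - -24\right) + 30 \cdot \frac{1}{4} \left(-3\right) \left(-3\right) = \left(2 + 24\right) + 30 \cdot \frac{9}{4} = 26 + \frac{135}{2} = \frac{187}{2}$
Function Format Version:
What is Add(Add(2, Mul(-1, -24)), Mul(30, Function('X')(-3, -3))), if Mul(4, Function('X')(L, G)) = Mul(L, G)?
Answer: Rational(187, 2) ≈ 93.500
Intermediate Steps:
Function('X')(L, G) = Mul(Rational(1, 4), G, L) (Function('X')(L, G) = Mul(Rational(1, 4), Mul(L, G)) = Mul(Rational(1, 4), Mul(G, L)) = Mul(Rational(1, 4), G, L))
Add(Add(2, Mul(-1, -24)), Mul(30, Function('X')(-3, -3))) = Add(Add(2, Mul(-1, -24)), Mul(30, Mul(Rational(1, 4), -3, -3))) = Add(Add(2, 24), Mul(30, Rational(9, 4))) = Add(26, Rational(135, 2)) = Rational(187, 2)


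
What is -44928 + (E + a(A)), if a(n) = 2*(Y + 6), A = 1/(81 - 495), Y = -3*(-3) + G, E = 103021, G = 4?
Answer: 58131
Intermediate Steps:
Y = 13 (Y = -3*(-3) + 4 = 9 + 4 = 13)
A = -1/414 (A = 1/(-414) = -1/414 ≈ -0.0024155)
a(n) = 38 (a(n) = 2*(13 + 6) = 2*19 = 38)
-44928 + (E + a(A)) = -44928 + (103021 + 38) = -44928 + 103059 = 58131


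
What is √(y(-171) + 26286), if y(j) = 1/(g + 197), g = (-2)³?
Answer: √104329155/63 ≈ 162.13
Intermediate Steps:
g = -8
y(j) = 1/189 (y(j) = 1/(-8 + 197) = 1/189)
√(y(-171) + 26286) = √(1/189 + 26286) = √(4968055/189) = √104329155/63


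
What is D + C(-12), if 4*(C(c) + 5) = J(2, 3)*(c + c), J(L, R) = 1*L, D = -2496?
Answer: -2513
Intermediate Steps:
J(L, R) = L
C(c) = -5 + c (C(c) = -5 + (2*(c + c))/4 = -5 + (2*(2*c))/4 = -5 + (4*c)/4 = -5 + c)
D + C(-12) = -2496 + (-5 - 12) = -2496 - 17 = -2513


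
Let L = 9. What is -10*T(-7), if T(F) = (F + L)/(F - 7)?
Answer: 10/7 ≈ 1.4286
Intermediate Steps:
T(F) = (9 + F)/(-7 + F) (T(F) = (F + 9)/(F - 7) = (9 + F)/(-7 + F))
-10*T(-7) = -10*(9 - 7)/(-7 - 7) = -10*2/(-14) = -(-5)*2/7 = -10*(-1/7) = 10/7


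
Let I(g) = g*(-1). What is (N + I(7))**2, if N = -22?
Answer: 841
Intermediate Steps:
I(g) = -g
(N + I(7))**2 = (-22 - 1*7)**2 = (-22 - 7)**2 = (-29)**2 = 841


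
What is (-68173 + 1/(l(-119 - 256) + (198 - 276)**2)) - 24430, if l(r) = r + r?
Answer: -493944401/5334 ≈ -92603.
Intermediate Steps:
l(r) = 2*r
(-68173 + 1/(l(-119 - 256) + (198 - 276)**2)) - 24430 = (-68173 + 1/(2*(-119 - 256) + (198 - 276)**2)) - 24430 = (-68173 + 1/(2*(-375) + (-78)**2)) - 24430 = (-68173 + 1/(-750 + 6084)) - 24430 = (-68173 + 1/5334) - 24430 = -363634781/5334 - 24430 = -493944401/5334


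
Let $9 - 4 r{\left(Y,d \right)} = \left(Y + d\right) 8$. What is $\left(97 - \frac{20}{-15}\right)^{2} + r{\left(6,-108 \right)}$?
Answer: $\frac{355525}{36} \approx 9875.7$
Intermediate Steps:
$r{\left(Y,d \right)} = \frac{9}{4} - 2 Y - 2 d$ ($r{\left(Y,d \right)} = \frac{9}{4} - \frac{\left(Y + d\right) 8}{4} = \frac{9}{4} - \frac{8 Y + 8 d}{4} = \frac{9}{4} - \left(2 Y + 2 d\right) = \frac{9}{4} - 2 Y - 2 d$)
$\left(97 - \frac{20}{-15}\right)^{2} + r{\left(6,-108 \right)} = \left(97 - \frac{20}{-15}\right)^{2} - - \frac{825}{4} = \left(97 - - \frac{4}{3}\right)^{2} + \left(\frac{9}{4} - 12 + 216\right) = \left(97 + \frac{4}{3}\right)^{2} + \frac{825}{4} = \left(\frac{295}{3}\right)^{2} + \frac{825}{4} = \frac{87025}{9} + \frac{825}{4} = \frac{355525}{36}$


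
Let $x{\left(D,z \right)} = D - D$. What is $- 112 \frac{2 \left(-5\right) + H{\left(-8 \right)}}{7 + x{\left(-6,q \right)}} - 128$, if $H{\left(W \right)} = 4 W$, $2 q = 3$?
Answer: $544$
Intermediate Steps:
$q = \frac{3}{2}$ ($q = \frac{1}{2} \cdot 3 = \frac{3}{2} \approx 1.5$)
$x{\left(D,z \right)} = 0$
$- 112 \frac{2 \left(-5\right) + H{\left(-8 \right)}}{7 + x{\left(-6,q \right)}} - 128 = - 112 \frac{2 \left(-5\right) + 4 \left(-8\right)}{7 + 0} - 128 = - 112 \frac{-10 - 32}{7} - 128 = - 112 \left(\left(-42\right) \frac{1}{7}\right) - 128 = \left(-112\right) \left(-6\right) - 128 = 672 - 128 = 544$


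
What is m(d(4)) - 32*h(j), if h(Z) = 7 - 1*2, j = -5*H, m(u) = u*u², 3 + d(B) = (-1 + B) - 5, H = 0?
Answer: -285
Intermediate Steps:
d(B) = -9 + B (d(B) = -3 + ((-1 + B) - 5) = -3 + (-6 + B) = -9 + B)
m(u) = u³
j = 0 (j = -5*0 = 0)
h(Z) = 5 (h(Z) = 7 - 2 = 5)
m(d(4)) - 32*h(j) = (-9 + 4)³ - 32*5 = (-5)³ - 160 = -125 - 160 = -285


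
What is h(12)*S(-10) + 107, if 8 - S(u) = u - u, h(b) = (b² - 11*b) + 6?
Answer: 251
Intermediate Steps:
h(b) = 6 + b² - 11*b
S(u) = 8 (S(u) = 8 - (u - u) = 8 - 1*0 = 8 + 0 = 8)
h(12)*S(-10) + 107 = (6 + 12² - 11*12)*8 + 107 = (6 + 144 - 132)*8 + 107 = 18*8 + 107 = 144 + 107 = 251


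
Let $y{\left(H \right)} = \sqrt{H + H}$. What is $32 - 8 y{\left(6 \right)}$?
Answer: $32 - 16 \sqrt{3} \approx 4.2872$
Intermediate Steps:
$y{\left(H \right)} = \sqrt{2} \sqrt{H}$ ($y{\left(H \right)} = \sqrt{2 H} = \sqrt{2} \sqrt{H}$)
$32 - 8 y{\left(6 \right)} = 32 - 8 \sqrt{2} \sqrt{6} = 32 - 8 \cdot 2 \sqrt{3} = 32 - 16 \sqrt{3}$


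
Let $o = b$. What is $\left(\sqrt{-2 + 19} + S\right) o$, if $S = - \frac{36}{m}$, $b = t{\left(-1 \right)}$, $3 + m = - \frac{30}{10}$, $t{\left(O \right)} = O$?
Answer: $-6 - \sqrt{17} \approx -10.123$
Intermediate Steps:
$m = -6$ ($m = -3 - \frac{30}{10} = -3 - 3 = -6$)
$b = -1$
$o = -1$
$S = 6$ ($S = - \frac{36}{-6} = \left(-36\right) \left(- \frac{1}{6}\right) = 6$)
$\left(\sqrt{-2 + 19} + S\right) o = \left(\sqrt{-2 + 19} + 6\right) \left(-1\right) = \left(\sqrt{17} + 6\right) \left(-1\right) = \left(6 + \sqrt{17}\right) \left(-1\right) = -6 - \sqrt{17}$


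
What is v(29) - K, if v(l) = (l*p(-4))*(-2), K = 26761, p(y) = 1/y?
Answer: -53493/2 ≈ -26747.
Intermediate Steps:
v(l) = l/2 (v(l) = (l/(-4))*(-2) = (l*(-¼))*(-2) = -l/4*(-2) = l/2)
v(29) - K = (½)*29 - 1*26761 = 29/2 - 26761 = -53493/2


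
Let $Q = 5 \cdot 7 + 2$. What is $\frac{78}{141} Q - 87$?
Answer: $- \frac{3127}{47} \approx -66.532$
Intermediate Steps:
$Q = 37$ ($Q = 35 + 2 = 37$)
$\frac{78}{141} Q - 87 = \frac{78}{141} \cdot 37 - 87 = 78 \cdot \frac{1}{141} \cdot 37 - 87 = \frac{26}{47} \cdot 37 - 87 = \frac{962}{47} - 87 = - \frac{3127}{47}$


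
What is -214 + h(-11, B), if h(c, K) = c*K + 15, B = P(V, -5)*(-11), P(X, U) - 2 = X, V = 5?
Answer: 648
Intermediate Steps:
P(X, U) = 2 + X
B = -77 (B = (2 + 5)*(-11) = 7*(-11) = -77)
h(c, K) = 15 + K*c (h(c, K) = K*c + 15 = 15 + K*c)
-214 + h(-11, B) = -214 + (15 - 77*(-11)) = -214 + (15 + 847) = -214 + 862 = 648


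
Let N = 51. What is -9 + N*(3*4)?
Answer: 603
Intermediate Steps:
-9 + N*(3*4) = -9 + 51*(3*4) = -9 + 51*12 = -9 + 612 = 603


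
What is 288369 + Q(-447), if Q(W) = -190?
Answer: 288179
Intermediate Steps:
288369 + Q(-447) = 288369 - 190 = 288179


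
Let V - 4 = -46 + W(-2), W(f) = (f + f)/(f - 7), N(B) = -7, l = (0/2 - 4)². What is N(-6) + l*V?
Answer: -6047/9 ≈ -671.89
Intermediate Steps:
l = 16 (l = (0*(½) - 4)² = (0 - 4)² = (-4)² = 16)
W(f) = 2*f/(-7 + f) (W(f) = (2*f)/(-7 + f) = 2*f/(-7 + f))
V = -374/9 (V = 4 + (-46 + 2*(-2)/(-7 - 2)) = 4 + (-46 + 2*(-2)/(-9)) = 4 + (-46 + 2*(-2)*(-⅑)) = 4 + (-46 + 4/9) = 4 - 410/9 = -374/9 ≈ -41.556)
N(-6) + l*V = -7 + 16*(-374/9) = -7 - 5984/9 = -6047/9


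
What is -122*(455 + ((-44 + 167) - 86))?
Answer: -60024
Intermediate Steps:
-122*(455 + ((-44 + 167) - 86)) = -122*(455 + (123 - 86)) = -122*(455 + 37) = -122*492 = -60024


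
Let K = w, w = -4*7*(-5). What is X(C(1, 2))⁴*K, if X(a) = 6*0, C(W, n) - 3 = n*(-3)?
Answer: 0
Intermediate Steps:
C(W, n) = 3 - 3*n (C(W, n) = 3 + n*(-3) = 3 - 3*n)
X(a) = 0
w = 140 (w = -28*(-5) = 140)
K = 140
X(C(1, 2))⁴*K = 0⁴*140 = 0*140 = 0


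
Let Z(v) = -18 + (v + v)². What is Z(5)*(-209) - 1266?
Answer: -18404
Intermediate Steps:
Z(v) = -18 + 4*v² (Z(v) = -18 + (2*v)² = -18 + 4*v²)
Z(5)*(-209) - 1266 = (-18 + 4*5²)*(-209) - 1266 = (-18 + 4*25)*(-209) - 1266 = (-18 + 100)*(-209) - 1266 = 82*(-209) - 1266 = -17138 - 1266 = -18404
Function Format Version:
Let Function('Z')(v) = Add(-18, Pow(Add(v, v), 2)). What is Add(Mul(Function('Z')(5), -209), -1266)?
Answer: -18404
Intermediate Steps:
Function('Z')(v) = Add(-18, Mul(4, Pow(v, 2))) (Function('Z')(v) = Add(-18, Pow(Mul(2, v), 2)) = Add(-18, Mul(4, Pow(v, 2))))
Add(Mul(Function('Z')(5), -209), -1266) = Add(Mul(Add(-18, Mul(4, Pow(5, 2))), -209), -1266) = Add(Mul(Add(-18, Mul(4, 25)), -209), -1266) = Add(Mul(Add(-18, 100), -209), -1266) = Add(Mul(82, -209), -1266) = Add(-17138, -1266) = -18404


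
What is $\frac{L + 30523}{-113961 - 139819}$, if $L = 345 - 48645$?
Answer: $\frac{17777}{253780} \approx 0.070049$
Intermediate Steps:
$L = -48300$ ($L = 345 - 48645 = -48300$)
$\frac{L + 30523}{-113961 - 139819} = \frac{-48300 + 30523}{-113961 - 139819} = - \frac{17777}{-253780} = \left(-17777\right) \left(- \frac{1}{253780}\right) = \frac{17777}{253780}$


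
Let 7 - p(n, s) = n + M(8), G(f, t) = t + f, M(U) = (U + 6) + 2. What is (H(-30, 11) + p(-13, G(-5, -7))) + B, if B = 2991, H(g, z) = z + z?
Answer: 3017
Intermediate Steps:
M(U) = 8 + U (M(U) = (6 + U) + 2 = 8 + U)
G(f, t) = f + t
H(g, z) = 2*z
p(n, s) = -9 - n (p(n, s) = 7 - (n + (8 + 8)) = 7 - (n + 16) = 7 - (16 + n) = 7 + (-16 - n) = -9 - n)
(H(-30, 11) + p(-13, G(-5, -7))) + B = (2*11 + (-9 - 1*(-13))) + 2991 = (22 + (-9 + 13)) + 2991 = (22 + 4) + 2991 = 26 + 2991 = 3017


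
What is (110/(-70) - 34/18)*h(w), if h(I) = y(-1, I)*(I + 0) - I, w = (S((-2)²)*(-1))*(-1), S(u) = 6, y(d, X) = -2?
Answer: 436/7 ≈ 62.286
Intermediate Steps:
w = 6 (w = (6*(-1))*(-1) = -6*(-1) = 6)
h(I) = -3*I (h(I) = -2*(I + 0) - I = -2*I - I = -3*I)
(110/(-70) - 34/18)*h(w) = (110/(-70) - 34/18)*(-3*6) = (110*(-1/70) - 34*1/18)*(-18) = (-11/7 - 17/9)*(-18) = -218/63*(-18) = 436/7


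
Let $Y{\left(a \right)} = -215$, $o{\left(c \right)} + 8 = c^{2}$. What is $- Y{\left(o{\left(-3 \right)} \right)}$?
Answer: $215$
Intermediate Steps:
$o{\left(c \right)} = -8 + c^{2}$
$- Y{\left(o{\left(-3 \right)} \right)} = \left(-1\right) \left(-215\right) = 215$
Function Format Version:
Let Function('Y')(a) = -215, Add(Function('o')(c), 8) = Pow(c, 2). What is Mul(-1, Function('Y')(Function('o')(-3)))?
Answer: 215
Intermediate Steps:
Function('o')(c) = Add(-8, Pow(c, 2))
Mul(-1, Function('Y')(Function('o')(-3))) = Mul(-1, -215) = 215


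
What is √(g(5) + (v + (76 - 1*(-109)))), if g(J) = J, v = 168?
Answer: √358 ≈ 18.921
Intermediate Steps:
√(g(5) + (v + (76 - 1*(-109)))) = √(5 + (168 + (76 - 1*(-109)))) = √(5 + (168 + (76 + 109))) = √(5 + (168 + 185)) = √(5 + 353) = √358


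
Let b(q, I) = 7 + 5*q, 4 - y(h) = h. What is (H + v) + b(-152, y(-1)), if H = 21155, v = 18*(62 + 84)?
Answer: 23030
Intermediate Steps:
y(h) = 4 - h
v = 2628 (v = 18*146 = 2628)
(H + v) + b(-152, y(-1)) = (21155 + 2628) + (7 + 5*(-152)) = 23783 + (7 - 760) = 23783 - 753 = 23030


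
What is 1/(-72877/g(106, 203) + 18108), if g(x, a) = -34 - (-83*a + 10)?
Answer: 16805/304232063 ≈ 5.5237e-5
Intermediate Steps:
g(x, a) = -44 + 83*a (g(x, a) = -34 - (10 - 83*a) = -34 + (-10 + 83*a) = -44 + 83*a)
1/(-72877/g(106, 203) + 18108) = 1/(-72877/(-44 + 83*203) + 18108) = 1/(-72877/(-44 + 16849) + 18108) = 1/(-72877/16805 + 18108) = 1/(304232063/16805) = 16805/304232063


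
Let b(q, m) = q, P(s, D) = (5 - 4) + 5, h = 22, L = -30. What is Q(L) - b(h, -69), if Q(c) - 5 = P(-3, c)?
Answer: -11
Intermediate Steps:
P(s, D) = 6 (P(s, D) = 1 + 5 = 6)
Q(c) = 11 (Q(c) = 5 + 6 = 11)
Q(L) - b(h, -69) = 11 - 1*22 = 11 - 22 = -11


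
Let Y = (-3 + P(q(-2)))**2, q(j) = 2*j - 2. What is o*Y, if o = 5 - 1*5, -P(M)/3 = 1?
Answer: 0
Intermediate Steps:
q(j) = -2 + 2*j
P(M) = -3 (P(M) = -3*1 = -3)
Y = 36 (Y = (-3 - 3)**2 = (-6)**2 = 36)
o = 0 (o = 5 - 5 = 0)
o*Y = 0*36 = 0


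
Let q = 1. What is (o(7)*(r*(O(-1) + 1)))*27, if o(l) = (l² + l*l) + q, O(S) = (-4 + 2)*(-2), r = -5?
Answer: -66825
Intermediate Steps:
O(S) = 4 (O(S) = -2*(-2) = 4)
o(l) = 1 + 2*l² (o(l) = (l² + l*l) + 1 = (l² + l²) + 1 = 2*l² + 1 = 1 + 2*l²)
(o(7)*(r*(O(-1) + 1)))*27 = ((1 + 2*7²)*(-5*(4 + 1)))*27 = ((1 + 2*49)*(-5*5))*27 = ((1 + 98)*(-25))*27 = (99*(-25))*27 = -2475*27 = -66825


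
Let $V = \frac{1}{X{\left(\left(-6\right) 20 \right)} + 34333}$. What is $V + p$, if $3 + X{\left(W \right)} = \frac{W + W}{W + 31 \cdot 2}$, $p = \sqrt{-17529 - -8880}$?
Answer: $\frac{29}{995690} + 93 i \approx 2.9126 \cdot 10^{-5} + 93.0 i$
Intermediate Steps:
$p = 93 i$ ($p = \sqrt{-17529 + 8880} = \sqrt{-8649} = 93 i \approx 93.0 i$)
$X{\left(W \right)} = -3 + \frac{2 W}{62 + W}$ ($X{\left(W \right)} = -3 + \frac{W + W}{W + 31 \cdot 2} = -3 + \frac{2 W}{W + 62} = -3 + \frac{2 W}{62 + W}$)
$V = \frac{29}{995690}$ ($V = \frac{1}{\frac{-186 - \left(-6\right) 20}{62 - 120} + 34333} = \frac{1}{\frac{-186 - -120}{62 - 120} + 34333} = \frac{1}{\frac{-186 + 120}{-58} + 34333} = \frac{1}{\left(- \frac{1}{58}\right) \left(-66\right) + 34333} = \frac{1}{\frac{33}{29} + 34333} = \frac{1}{\frac{995690}{29}} = \frac{29}{995690} \approx 2.9126 \cdot 10^{-5}$)
$V + p = \frac{29}{995690} + 93 i$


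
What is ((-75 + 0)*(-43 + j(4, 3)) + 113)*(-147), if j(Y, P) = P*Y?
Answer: -358386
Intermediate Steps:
((-75 + 0)*(-43 + j(4, 3)) + 113)*(-147) = ((-75 + 0)*(-43 + 3*4) + 113)*(-147) = (-75*(-43 + 12) + 113)*(-147) = (-75*(-31) + 113)*(-147) = (2325 + 113)*(-147) = 2438*(-147) = -358386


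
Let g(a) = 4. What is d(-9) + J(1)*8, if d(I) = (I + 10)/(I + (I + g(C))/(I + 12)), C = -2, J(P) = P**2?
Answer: 253/32 ≈ 7.9063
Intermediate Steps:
d(I) = (10 + I)/(I + (4 + I)/(12 + I)) (d(I) = (I + 10)/(I + (I + 4)/(I + 12)) = (10 + I)/(I + (4 + I)/(12 + I)))
d(-9) + J(1)*8 = (120 + (-9)**2 + 22*(-9))/(4 + (-9)**2 + 13*(-9)) + 1**2*8 = (120 + 81 - 198)/(4 + 81 - 117) + 1*8 = 3/(-32) + 8 = -1/32*3 + 8 = -3/32 + 8 = 253/32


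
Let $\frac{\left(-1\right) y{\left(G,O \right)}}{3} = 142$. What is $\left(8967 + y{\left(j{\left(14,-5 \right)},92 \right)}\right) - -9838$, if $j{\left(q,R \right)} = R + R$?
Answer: $18379$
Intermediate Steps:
$j{\left(q,R \right)} = 2 R$
$y{\left(G,O \right)} = -426$ ($y{\left(G,O \right)} = \left(-3\right) 142 = -426$)
$\left(8967 + y{\left(j{\left(14,-5 \right)},92 \right)}\right) - -9838 = \left(8967 - 426\right) - -9838 = 8541 + 9838 = 18379$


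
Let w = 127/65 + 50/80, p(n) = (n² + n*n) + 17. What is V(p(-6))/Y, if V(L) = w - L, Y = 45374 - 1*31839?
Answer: -44939/7038200 ≈ -0.0063850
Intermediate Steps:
p(n) = 17 + 2*n² (p(n) = (n² + n²) + 17 = 2*n² + 17 = 17 + 2*n²)
w = 1341/520 (w = 127*(1/65) + 50*(1/80) = 127/65 + 5/8 = 1341/520 ≈ 2.5788)
Y = 13535 (Y = 45374 - 31839 = 13535)
V(L) = 1341/520 - L
V(p(-6))/Y = (1341/520 - (17 + 2*(-6)²))/13535 = (1341/520 - (17 + 2*36))*(1/13535) = (1341/520 - (17 + 72))*(1/13535) = (1341/520 - 1*89)*(1/13535) = (1341/520 - 89)*(1/13535) = -44939/520*1/13535 = -44939/7038200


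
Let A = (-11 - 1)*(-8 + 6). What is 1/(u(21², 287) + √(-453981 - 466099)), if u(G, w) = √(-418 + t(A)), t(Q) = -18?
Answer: -I/(2*√109 + 4*√57505) ≈ -0.0010203*I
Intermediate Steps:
A = 24 (A = -12*(-2) = 24)
u(G, w) = 2*I*√109 (u(G, w) = √(-418 - 18) = √(-436) = 2*I*√109)
1/(u(21², 287) + √(-453981 - 466099)) = 1/(2*I*√109 + √(-453981 - 466099)) = 1/(2*I*√109 + √(-920080)) = 1/(2*I*√109 + 4*I*√57505)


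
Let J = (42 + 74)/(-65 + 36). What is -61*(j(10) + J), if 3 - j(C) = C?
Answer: 671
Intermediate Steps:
j(C) = 3 - C
J = -4 (J = 116/(-29) = 116*(-1/29) = -4)
-61*(j(10) + J) = -61*((3 - 1*10) - 4) = -61*((3 - 10) - 4) = -61*(-7 - 4) = -61*(-11) = 671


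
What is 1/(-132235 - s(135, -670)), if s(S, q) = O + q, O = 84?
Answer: -1/131649 ≈ -7.5960e-6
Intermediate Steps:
s(S, q) = 84 + q
1/(-132235 - s(135, -670)) = 1/(-132235 - (84 - 670)) = 1/(-132235 - 1*(-586)) = 1/(-132235 + 586) = 1/(-131649) = -1/131649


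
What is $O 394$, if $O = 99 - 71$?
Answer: $11032$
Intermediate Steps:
$O = 28$ ($O = 99 - 71 = 28$)
$O 394 = 28 \cdot 394 = 11032$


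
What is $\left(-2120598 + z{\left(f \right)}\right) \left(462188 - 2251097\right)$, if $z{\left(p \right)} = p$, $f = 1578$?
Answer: $3790733949180$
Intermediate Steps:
$\left(-2120598 + z{\left(f \right)}\right) \left(462188 - 2251097\right) = \left(-2120598 + 1578\right) \left(462188 - 2251097\right) = \left(-2119020\right) \left(-1788909\right) = 3790733949180$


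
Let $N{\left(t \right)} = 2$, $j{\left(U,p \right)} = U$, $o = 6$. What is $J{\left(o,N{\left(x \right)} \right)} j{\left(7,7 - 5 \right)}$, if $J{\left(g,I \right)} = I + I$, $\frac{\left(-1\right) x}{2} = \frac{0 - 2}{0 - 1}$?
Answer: $28$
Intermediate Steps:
$x = -4$ ($x = - 2 \frac{0 - 2}{0 - 1} = - 2 \left(- \frac{2}{-1}\right) = - 2 \left(\left(-2\right) \left(-1\right)\right) = \left(-2\right) 2 = -4$)
$J{\left(g,I \right)} = 2 I$
$J{\left(o,N{\left(x \right)} \right)} j{\left(7,7 - 5 \right)} = 2 \cdot 2 \cdot 7 = 4 \cdot 7 = 28$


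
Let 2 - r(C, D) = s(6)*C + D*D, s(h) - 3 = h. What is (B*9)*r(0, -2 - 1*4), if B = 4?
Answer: -1224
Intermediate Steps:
s(h) = 3 + h
r(C, D) = 2 - D² - 9*C (r(C, D) = 2 - ((3 + 6)*C + D*D) = 2 - (9*C + D²) = 2 - (D² + 9*C) = 2 + (-D² - 9*C) = 2 - D² - 9*C)
(B*9)*r(0, -2 - 1*4) = (4*9)*(2 - (-2 - 1*4)² - 9*0) = 36*(2 - (-2 - 4)² + 0) = 36*(2 - 1*(-6)² + 0) = 36*(2 - 1*36 + 0) = 36*(2 - 36 + 0) = 36*(-34) = -1224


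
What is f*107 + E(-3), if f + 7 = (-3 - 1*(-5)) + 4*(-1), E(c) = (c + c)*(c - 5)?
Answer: -915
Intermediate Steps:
E(c) = 2*c*(-5 + c) (E(c) = (2*c)*(-5 + c) = 2*c*(-5 + c))
f = -9 (f = -7 + ((-3 - 1*(-5)) + 4*(-1)) = -7 + ((-3 + 5) - 4) = -7 + (2 - 4) = -7 - 2 = -9)
f*107 + E(-3) = -9*107 + 2*(-3)*(-5 - 3) = -963 + 2*(-3)*(-8) = -963 + 48 = -915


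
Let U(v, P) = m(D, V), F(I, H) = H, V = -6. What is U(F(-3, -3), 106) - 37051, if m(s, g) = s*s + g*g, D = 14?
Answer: -36819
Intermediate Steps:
m(s, g) = g**2 + s**2 (m(s, g) = s**2 + g**2 = g**2 + s**2)
U(v, P) = 232 (U(v, P) = (-6)**2 + 14**2 = 36 + 196 = 232)
U(F(-3, -3), 106) - 37051 = 232 - 37051 = -36819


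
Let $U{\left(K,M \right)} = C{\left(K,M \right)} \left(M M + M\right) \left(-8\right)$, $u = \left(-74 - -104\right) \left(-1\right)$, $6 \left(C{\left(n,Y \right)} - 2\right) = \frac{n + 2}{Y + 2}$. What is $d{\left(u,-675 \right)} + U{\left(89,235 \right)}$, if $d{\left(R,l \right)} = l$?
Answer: $- \frac{651580325}{711} \approx -9.1643 \cdot 10^{5}$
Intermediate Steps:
$C{\left(n,Y \right)} = 2 + \frac{2 + n}{6 \left(2 + Y\right)}$ ($C{\left(n,Y \right)} = 2 + \frac{\left(n + 2\right) \frac{1}{Y + 2}}{6} = 2 + \frac{\left(2 + n\right) \frac{1}{2 + Y}}{6} = 2 + \frac{\frac{1}{2 + Y} \left(2 + n\right)}{6} = 2 + \frac{2 + n}{6 \left(2 + Y\right)}$)
$u = -30$ ($u = \left(-74 + 104\right) \left(-1\right) = 30 \left(-1\right) = -30$)
$U{\left(K,M \right)} = - \frac{4 \left(M + M^{2}\right) \left(26 + K + 12 M\right)}{3 \left(2 + M\right)}$ ($U{\left(K,M \right)} = \frac{26 + K + 12 M}{6 \left(2 + M\right)} \left(M M + M\right) \left(-8\right) = \frac{26 + K + 12 M}{6 \left(2 + M\right)} \left(M^{2} + M\right) \left(-8\right) = \frac{26 + K + 12 M}{6 \left(2 + M\right)} \left(M + M^{2}\right) \left(-8\right) = \frac{\left(M + M^{2}\right) \left(26 + K + 12 M\right)}{6 \left(2 + M\right)} \left(-8\right) = - \frac{4 \left(M + M^{2}\right) \left(26 + K + 12 M\right)}{3 \left(2 + M\right)}$)
$d{\left(u,-675 \right)} + U{\left(89,235 \right)} = -675 - \frac{940 \left(1 + 235\right) \left(26 + 89 + 12 \cdot 235\right)}{6 + 3 \cdot 235} = -675 - 940 \frac{1}{6 + 705} \cdot 236 \left(26 + 89 + 2820\right) = -675 - 940 \cdot \frac{1}{711} \cdot 236 \cdot 2935 = -675 - \frac{651100400}{711} = - \frac{651580325}{711}$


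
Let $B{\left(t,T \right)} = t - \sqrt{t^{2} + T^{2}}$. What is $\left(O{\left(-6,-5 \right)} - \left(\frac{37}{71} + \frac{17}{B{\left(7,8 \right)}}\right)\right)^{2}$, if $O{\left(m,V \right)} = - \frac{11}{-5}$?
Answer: $\frac{5288994873}{258099200} + \frac{1366613 \sqrt{113}}{727040} \approx 40.474$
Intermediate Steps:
$B{\left(t,T \right)} = t - \sqrt{T^{2} + t^{2}}$
$O{\left(m,V \right)} = \frac{11}{5}$ ($O{\left(m,V \right)} = \left(-11\right) \left(- \frac{1}{5}\right) = \frac{11}{5}$)
$\left(O{\left(-6,-5 \right)} - \left(\frac{37}{71} + \frac{17}{B{\left(7,8 \right)}}\right)\right)^{2} = \left(\frac{11}{5} - \left(\frac{37}{71} + \frac{17}{7 - \sqrt{8^{2} + 7^{2}}}\right)\right)^{2} = \left(\frac{11}{5} - \left(\frac{37}{71} + \frac{17}{7 - \sqrt{64 + 49}}\right)\right)^{2} = \left(\frac{11}{5} - \left(\frac{37}{71} + \frac{17}{7 - \sqrt{113}}\right)\right)^{2} = \left(\frac{596}{355} - \frac{17}{7 - \sqrt{113}}\right)^{2}$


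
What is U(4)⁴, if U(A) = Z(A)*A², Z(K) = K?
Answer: 16777216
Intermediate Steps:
U(A) = A³ (U(A) = A*A² = A³)
U(4)⁴ = (4³)⁴ = 64⁴ = 16777216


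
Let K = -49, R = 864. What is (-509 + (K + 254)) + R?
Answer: 560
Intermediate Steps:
(-509 + (K + 254)) + R = (-509 + (-49 + 254)) + 864 = (-509 + 205) + 864 = -304 + 864 = 560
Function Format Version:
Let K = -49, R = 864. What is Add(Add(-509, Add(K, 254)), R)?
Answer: 560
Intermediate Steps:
Add(Add(-509, Add(K, 254)), R) = Add(Add(-509, Add(-49, 254)), 864) = Add(Add(-509, 205), 864) = Add(-304, 864) = 560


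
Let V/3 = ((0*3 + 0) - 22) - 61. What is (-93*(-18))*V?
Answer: -416826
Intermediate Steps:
V = -249 (V = 3*(((0*3 + 0) - 22) - 61) = 3*(((0 + 0) - 22) - 61) = 3*((0 - 22) - 61) = 3*(-22 - 61) = 3*(-83) = -249)
(-93*(-18))*V = -93*(-18)*(-249) = 1674*(-249) = -416826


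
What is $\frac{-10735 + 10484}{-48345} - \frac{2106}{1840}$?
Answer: $- \frac{10135273}{8895480} \approx -1.1394$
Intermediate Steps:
$\frac{-10735 + 10484}{-48345} - \frac{2106}{1840} = \left(-251\right) \left(- \frac{1}{48345}\right) - \frac{1053}{920} = \frac{251}{48345} - \frac{1053}{920} = - \frac{10135273}{8895480}$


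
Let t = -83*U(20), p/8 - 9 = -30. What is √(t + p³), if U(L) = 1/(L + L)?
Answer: I*√1896653630/20 ≈ 2177.5*I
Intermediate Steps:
p = -168 (p = 72 + 8*(-30) = 72 - 240 = -168)
U(L) = 1/(2*L)
t = -83/40 (t = -83/(2*20) = -83*1/40 = -83/40 ≈ -2.0750)
√(t + p³) = √(-83/40 + (-168)³) = √(-83/40 - 4741632) = √(-189665363/40) = I*√1896653630/20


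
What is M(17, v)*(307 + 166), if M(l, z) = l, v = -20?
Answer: 8041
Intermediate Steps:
M(17, v)*(307 + 166) = 17*(307 + 166) = 17*473 = 8041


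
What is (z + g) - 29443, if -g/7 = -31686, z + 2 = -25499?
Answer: 166858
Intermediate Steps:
z = -25501 (z = -2 - 25499 = -25501)
g = 221802 (g = -7*(-31686) = 221802)
(z + g) - 29443 = (-25501 + 221802) - 29443 = 196301 - 29443 = 166858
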